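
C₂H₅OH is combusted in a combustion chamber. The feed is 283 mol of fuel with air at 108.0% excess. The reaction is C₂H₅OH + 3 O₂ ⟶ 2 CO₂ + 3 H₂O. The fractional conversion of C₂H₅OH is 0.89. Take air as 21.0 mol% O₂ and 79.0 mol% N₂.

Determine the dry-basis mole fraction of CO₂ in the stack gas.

0.0615

Stoichiometric O₂ = 3 × 283 = 849 mol; O₂ fed = 849 × 2.080 = 1766 mol.
N₂ fed = 1766 × 79/21 = 6643 mol.
Fuel reacted = 0.89 × 283 → ξ = 251.9 mol.
Outlet (n = n₀ + ν ξ):
  C₂H₅OH: 283 − 1(251.9) = 31.13
  O₂: 1766 − 3(251.9) = 1010
  N₂: 6643 (inert)
  CO₂: 0 + 2(251.9) = 503.7
  H₂O: 0 + 3(251.9) = 755.6
Dry total = 8188 mol; y_CO₂ (dry) = 503.7 / 8188 = 0.06152.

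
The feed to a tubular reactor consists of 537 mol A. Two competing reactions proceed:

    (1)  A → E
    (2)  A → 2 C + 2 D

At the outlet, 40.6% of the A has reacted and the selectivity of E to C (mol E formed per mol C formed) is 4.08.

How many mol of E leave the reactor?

194 mol

Conversion of A: A consumed = 0.406 × 537 = 218 mol = 1ξ₁ + 1ξ₂.
Selectivity: 1ξ₁ / (2ξ₂) = 4.08 → ξ₁ = 8.16 ξ₂.
Substitute: (1·8.16 + 1) ξ₂ = 218 → ξ₂ = 23.8 mol, ξ₁ = 194.2 mol.
Outlet amounts (n = n₀ + Σ ν·ξ):
  A: 537 − 1(194.2) − 1(23.8) = 319
  E: 0 + 1(194.2) = 194.2
  C: 0 + 2(23.8) = 47.6
  D: 0 + 2(23.8) = 47.6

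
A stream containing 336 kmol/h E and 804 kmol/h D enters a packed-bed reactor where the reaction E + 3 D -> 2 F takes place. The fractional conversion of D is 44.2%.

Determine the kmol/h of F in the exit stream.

D reacted = 0.442 × 804 = 355.4 kmol/h; ν_D = −3, so ξ = 355.4/3 = 118.5 kmol/h.
Outlet amounts (n = n₀ + ν ξ):
  E: 336 − 1(118.5) = 217.5
  D: 804 − 3(118.5) = 448.6
  F: 0 + 2(118.5) = 236.9

237 kmol/h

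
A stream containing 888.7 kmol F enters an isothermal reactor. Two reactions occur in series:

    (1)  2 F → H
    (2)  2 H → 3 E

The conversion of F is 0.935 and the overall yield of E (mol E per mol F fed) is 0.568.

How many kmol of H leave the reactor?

Conversion of F: F consumed = 2ξ₁ = 0.935 × 888.7 → ξ₁ = 415.5 kmol.
Yield of E: 3ξ₂ / 888.7 = 0.568 → ξ₂ = 168.3 kmol.
Outlet amounts (n = n₀ + Σ ν·ξ):
  F: 888.7 − 2(415.5) = 57.77
  H: 0 + 1(415.5) − 2(168.3) = 78.95
  E: 0 + 3(168.3) = 504.8

78.9 kmol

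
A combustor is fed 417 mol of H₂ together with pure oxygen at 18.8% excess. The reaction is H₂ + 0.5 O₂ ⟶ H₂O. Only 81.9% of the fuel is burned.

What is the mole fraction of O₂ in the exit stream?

Stoichiometric O₂ = 0.5 × 417 = 208.5 mol; O₂ fed = 208.5 × 1.188 = 247.7 mol.
Fuel reacted = 0.819 × 417 → ξ = 341.5 mol.
Outlet (n = n₀ + ν ξ):
  H₂: 417 − 1(341.5) = 75.48
  O₂: 247.7 − 0.5(341.5) = 76.94
  H₂O: 0 + 1(341.5) = 341.5
Total out = 493.9 mol; y_O₂ = 76.94 / 493.9 = 0.1558.

0.156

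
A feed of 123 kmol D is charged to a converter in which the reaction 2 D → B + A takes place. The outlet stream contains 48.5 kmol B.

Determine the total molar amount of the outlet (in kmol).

123 kmol

For B: n = n₀ + 1ξ → 48.5 = 0 + 1ξ, giving ξ = 48.5 kmol.
Outlet amounts (n = n₀ + ν ξ):
  D: 123 − 2(48.5) = 26
  B: 0 + 1(48.5) = 48.5
  A: 0 + 1(48.5) = 48.5
Total out = 26 + 48.5 + 48.5 = 123 kmol.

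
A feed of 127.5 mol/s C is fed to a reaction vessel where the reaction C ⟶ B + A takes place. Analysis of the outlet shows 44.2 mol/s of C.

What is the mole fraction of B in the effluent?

0.395

For C: n = n₀ − 1ξ → 44.2 = 127.5 − 1ξ, giving ξ = 83.3 mol/s.
Outlet amounts (n = n₀ + ν ξ):
  C: 127.5 − 1(83.3) = 44.2
  B: 0 + 1(83.3) = 83.3
  A: 0 + 1(83.3) = 83.3
Total out = 210.8 mol/s; y_B = 83.3 / 210.8 = 0.3952.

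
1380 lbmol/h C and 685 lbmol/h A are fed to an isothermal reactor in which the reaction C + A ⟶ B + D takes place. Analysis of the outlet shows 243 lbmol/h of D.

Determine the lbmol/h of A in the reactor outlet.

442 lbmol/h

For D: n = n₀ + 1ξ → 243 = 0 + 1ξ, giving ξ = 243 lbmol/h.
Outlet amounts (n = n₀ + ν ξ):
  C: 1380 − 1(243) = 1137
  A: 685 − 1(243) = 442
  B: 0 + 1(243) = 243
  D: 0 + 1(243) = 243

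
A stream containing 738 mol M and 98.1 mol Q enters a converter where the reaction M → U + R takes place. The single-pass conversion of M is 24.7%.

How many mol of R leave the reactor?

182 mol

M reacted = 0.247 × 738 = 182.3 mol; ν_M = −1, so ξ = 182.3/1 = 182.3 mol.
Outlet amounts (n = n₀ + ν ξ):
  M: 738 − 1(182.3) = 555.7
  U: 0 + 1(182.3) = 182.3
  R: 0 + 1(182.3) = 182.3
  Q: 98.1 (inert)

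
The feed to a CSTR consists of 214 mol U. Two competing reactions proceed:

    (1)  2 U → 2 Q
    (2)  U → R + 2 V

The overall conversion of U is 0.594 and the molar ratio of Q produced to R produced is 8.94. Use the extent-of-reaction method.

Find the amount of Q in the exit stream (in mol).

114 mol

Conversion of U: U consumed = 0.594 × 214 = 127.1 mol = 2ξ₁ + 1ξ₂.
Selectivity: 2ξ₁ / (1ξ₂) = 8.94 → ξ₁ = 4.47 ξ₂.
Substitute: (2·4.47 + 1) ξ₂ = 127.1 → ξ₂ = 12.79 mol, ξ₁ = 57.16 mol.
Outlet amounts (n = n₀ + Σ ν·ξ):
  U: 214 − 2(57.16) − 1(12.79) = 86.88
  Q: 0 + 2(57.16) = 114.3
  R: 0 + 1(12.79) = 12.79
  V: 0 + 2(12.79) = 25.58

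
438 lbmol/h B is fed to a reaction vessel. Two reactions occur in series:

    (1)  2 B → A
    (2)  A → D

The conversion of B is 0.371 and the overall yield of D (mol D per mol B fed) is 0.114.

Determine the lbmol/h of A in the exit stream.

31.3 lbmol/h

Conversion of B: B consumed = 2ξ₁ = 0.371 × 438 → ξ₁ = 81.25 lbmol/h.
Yield of D: 1ξ₂ / 438 = 0.114 → ξ₂ = 49.93 lbmol/h.
Outlet amounts (n = n₀ + Σ ν·ξ):
  B: 438 − 2(81.25) = 275.5
  A: 0 + 1(81.25) − 1(49.93) = 31.32
  D: 0 + 1(49.93) = 49.93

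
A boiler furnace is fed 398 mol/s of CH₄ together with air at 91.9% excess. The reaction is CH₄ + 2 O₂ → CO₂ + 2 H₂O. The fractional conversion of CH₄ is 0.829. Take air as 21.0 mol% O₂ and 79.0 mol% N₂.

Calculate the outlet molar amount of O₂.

Stoichiometric O₂ = 2 × 398 = 796 mol/s; O₂ fed = 796 × 1.919 = 1528 mol/s.
N₂ fed = 1528 × 79/21 = 5746 mol/s.
Fuel reacted = 0.829 × 398 → ξ = 329.9 mol/s.
Outlet (n = n₀ + ν ξ):
  CH₄: 398 − 1(329.9) = 68.06
  O₂: 1528 − 2(329.9) = 867.6
  N₂: 5746 (inert)
  CO₂: 0 + 1(329.9) = 329.9
  H₂O: 0 + 2(329.9) = 659.9

868 mol/s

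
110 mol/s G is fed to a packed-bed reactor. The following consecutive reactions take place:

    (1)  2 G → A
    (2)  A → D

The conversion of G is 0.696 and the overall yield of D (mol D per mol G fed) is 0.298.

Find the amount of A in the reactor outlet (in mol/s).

5.5 mol/s

Conversion of G: G consumed = 2ξ₁ = 0.696 × 110 → ξ₁ = 38.28 mol/s.
Yield of D: 1ξ₂ / 110 = 0.298 → ξ₂ = 32.78 mol/s.
Outlet amounts (n = n₀ + Σ ν·ξ):
  G: 110 − 2(38.28) = 33.44
  A: 0 + 1(38.28) − 1(32.78) = 5.5
  D: 0 + 1(32.78) = 32.78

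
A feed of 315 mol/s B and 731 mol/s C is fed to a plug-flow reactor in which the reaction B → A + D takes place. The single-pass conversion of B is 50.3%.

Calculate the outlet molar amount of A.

158 mol/s

B reacted = 0.503 × 315 = 158.4 mol/s; ν_B = −1, so ξ = 158.4/1 = 158.4 mol/s.
Outlet amounts (n = n₀ + ν ξ):
  B: 315 − 1(158.4) = 156.6
  A: 0 + 1(158.4) = 158.4
  D: 0 + 1(158.4) = 158.4
  C: 731 (inert)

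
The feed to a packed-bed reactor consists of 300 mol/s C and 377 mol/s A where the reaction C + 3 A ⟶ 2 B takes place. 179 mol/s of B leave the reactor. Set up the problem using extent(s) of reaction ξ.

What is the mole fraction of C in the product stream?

0.423

For B: n = n₀ + 2ξ → 179 = 0 + 2ξ, giving ξ = 89.5 mol/s.
Outlet amounts (n = n₀ + ν ξ):
  C: 300 − 1(89.5) = 210.5
  A: 377 − 3(89.5) = 108.5
  B: 0 + 2(89.5) = 179
Total out = 498 mol/s; y_C = 210.5 / 498 = 0.4227.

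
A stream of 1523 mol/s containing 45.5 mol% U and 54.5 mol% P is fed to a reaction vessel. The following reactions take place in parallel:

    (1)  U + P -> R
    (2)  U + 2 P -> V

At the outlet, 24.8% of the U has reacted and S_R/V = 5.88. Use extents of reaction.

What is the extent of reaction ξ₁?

Conversion of U: U consumed = 0.248 × 693 = 171.9 mol/s = 1ξ₁ + 1ξ₂.
Selectivity: 1ξ₁ / (1ξ₂) = 5.88 → ξ₁ = 5.88 ξ₂.
Substitute: (1·5.88 + 1) ξ₂ = 171.9 → ξ₂ = 24.98 mol/s, ξ₁ = 146.9 mol/s.
Outlet amounts (n = n₀ + Σ ν·ξ):
  U: 693 − 1(146.9) − 1(24.98) = 521.1
  P: 830 − 1(146.9) − 2(24.98) = 633.2
  R: 0 + 1(146.9) = 146.9
  V: 0 + 1(24.98) = 24.98

ξ₁ = 147 mol/s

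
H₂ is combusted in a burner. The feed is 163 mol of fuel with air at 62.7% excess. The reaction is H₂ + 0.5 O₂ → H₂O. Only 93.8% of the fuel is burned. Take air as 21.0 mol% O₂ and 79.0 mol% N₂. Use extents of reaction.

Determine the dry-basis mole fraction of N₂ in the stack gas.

0.883

Stoichiometric O₂ = 0.5 × 163 = 81.5 mol; O₂ fed = 81.5 × 1.627 = 132.6 mol.
N₂ fed = 132.6 × 79/21 = 498.8 mol.
Fuel reacted = 0.938 × 163 → ξ = 152.9 mol.
Outlet (n = n₀ + ν ξ):
  H₂: 163 − 1(152.9) = 10.11
  O₂: 132.6 − 0.5(152.9) = 56.15
  N₂: 498.8 (inert)
  H₂O: 0 + 1(152.9) = 152.9
Dry total = 565.1 mol; y_N₂ (dry) = 498.8 / 565.1 = 0.8827.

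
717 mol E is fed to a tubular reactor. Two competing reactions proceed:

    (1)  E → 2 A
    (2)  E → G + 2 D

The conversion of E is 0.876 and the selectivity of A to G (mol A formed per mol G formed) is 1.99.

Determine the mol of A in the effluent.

Conversion of E: E consumed = 0.876 × 717 = 628.1 mol = 1ξ₁ + 1ξ₂.
Selectivity: 2ξ₁ / (1ξ₂) = 1.99 → ξ₁ = 0.995 ξ₂.
Substitute: (1·0.995 + 1) ξ₂ = 628.1 → ξ₂ = 314.8 mol, ξ₁ = 313.3 mol.
Outlet amounts (n = n₀ + Σ ν·ξ):
  E: 717 − 1(313.3) − 1(314.8) = 88.91
  A: 0 + 2(313.3) = 626.5
  G: 0 + 1(314.8) = 314.8
  D: 0 + 2(314.8) = 629.7

627 mol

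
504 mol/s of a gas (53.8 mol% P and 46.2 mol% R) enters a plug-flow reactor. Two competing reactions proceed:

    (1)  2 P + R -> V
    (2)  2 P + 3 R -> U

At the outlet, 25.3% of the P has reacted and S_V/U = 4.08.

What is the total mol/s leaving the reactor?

Conversion of P: P consumed = 0.253 × 271.2 = 68.6 mol/s = 2ξ₁ + 2ξ₂.
Selectivity: 1ξ₁ / (1ξ₂) = 4.08 → ξ₁ = 4.08 ξ₂.
Substitute: (2·4.08 + 2) ξ₂ = 68.6 → ξ₂ = 6.752 mol/s, ξ₁ = 27.55 mol/s.
Outlet amounts (n = n₀ + Σ ν·ξ):
  P: 271.2 − 2(27.55) − 2(6.752) = 202.6
  R: 232.8 − 1(27.55) − 3(6.752) = 185
  V: 0 + 1(27.55) = 27.55
  U: 0 + 1(6.752) = 6.752
Total out = 202.6 + 185 + 27.55 + 6.752 = 421.9 mol/s.

422 mol/s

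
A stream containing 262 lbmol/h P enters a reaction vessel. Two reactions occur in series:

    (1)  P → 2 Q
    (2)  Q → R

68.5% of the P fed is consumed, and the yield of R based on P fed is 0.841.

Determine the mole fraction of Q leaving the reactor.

0.314

Conversion of P: P consumed = 1ξ₁ = 0.685 × 262 → ξ₁ = 179.5 lbmol/h.
Yield of R: 1ξ₂ / 262 = 0.841 → ξ₂ = 220.3 lbmol/h.
Outlet amounts (n = n₀ + Σ ν·ξ):
  P: 262 − 1(179.5) = 82.53
  Q: 0 + 2(179.5) − 1(220.3) = 138.6
  R: 0 + 1(220.3) = 220.3
Total out = 441.5 lbmol/h; y_Q = 138.6 / 441.5 = 0.3139.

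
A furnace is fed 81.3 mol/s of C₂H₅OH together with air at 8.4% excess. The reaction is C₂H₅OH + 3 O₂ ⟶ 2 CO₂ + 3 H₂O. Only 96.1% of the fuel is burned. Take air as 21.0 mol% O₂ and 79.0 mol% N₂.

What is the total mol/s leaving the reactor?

1420 mol/s

Stoichiometric O₂ = 3 × 81.3 = 243.9 mol/s; O₂ fed = 243.9 × 1.084 = 264.4 mol/s.
N₂ fed = 264.4 × 79/21 = 994.6 mol/s.
Fuel reacted = 0.961 × 81.3 → ξ = 78.13 mol/s.
Outlet (n = n₀ + ν ξ):
  C₂H₅OH: 81.3 − 1(78.13) = 3.171
  O₂: 264.4 − 3(78.13) = 30
  N₂: 994.6 (inert)
  CO₂: 0 + 2(78.13) = 156.3
  H₂O: 0 + 3(78.13) = 234.4
Total out = 3.171 + 30 + 994.6 + 156.3 + 234.4 = 1418 mol/s.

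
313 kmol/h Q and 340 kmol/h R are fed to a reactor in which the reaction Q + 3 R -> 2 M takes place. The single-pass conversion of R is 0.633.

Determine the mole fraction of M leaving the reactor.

0.282

R reacted = 0.633 × 340 = 215.2 kmol/h; ν_R = −3, so ξ = 215.2/3 = 71.74 kmol/h.
Outlet amounts (n = n₀ + ν ξ):
  Q: 313 − 1(71.74) = 241.3
  R: 340 − 3(71.74) = 124.8
  M: 0 + 2(71.74) = 143.5
Total out = 509.5 kmol/h; y_M = 143.5 / 509.5 = 0.2816.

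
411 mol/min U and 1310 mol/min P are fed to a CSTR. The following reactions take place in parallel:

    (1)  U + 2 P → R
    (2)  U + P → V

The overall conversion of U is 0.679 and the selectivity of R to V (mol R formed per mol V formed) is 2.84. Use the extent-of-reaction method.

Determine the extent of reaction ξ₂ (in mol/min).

Conversion of U: U consumed = 0.679 × 411 = 279.1 mol/min = 1ξ₁ + 1ξ₂.
Selectivity: 1ξ₁ / (1ξ₂) = 2.84 → ξ₁ = 2.84 ξ₂.
Substitute: (1·2.84 + 1) ξ₂ = 279.1 → ξ₂ = 72.67 mol/min, ξ₁ = 206.4 mol/min.
Outlet amounts (n = n₀ + Σ ν·ξ):
  U: 411 − 1(206.4) − 1(72.67) = 131.9
  P: 1310 − 2(206.4) − 1(72.67) = 824.5
  R: 0 + 1(206.4) = 206.4
  V: 0 + 1(72.67) = 72.67

ξ₂ = 72.7 mol/min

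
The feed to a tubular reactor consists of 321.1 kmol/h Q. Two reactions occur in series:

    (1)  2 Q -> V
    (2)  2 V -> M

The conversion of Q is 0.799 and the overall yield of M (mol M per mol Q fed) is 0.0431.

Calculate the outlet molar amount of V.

Conversion of Q: Q consumed = 2ξ₁ = 0.799 × 321.1 → ξ₁ = 128.3 kmol/h.
Yield of M: 1ξ₂ / 321.1 = 0.0431 → ξ₂ = 13.84 kmol/h.
Outlet amounts (n = n₀ + Σ ν·ξ):
  Q: 321.1 − 2(128.3) = 64.54
  V: 0 + 1(128.3) − 2(13.84) = 100.6
  M: 0 + 1(13.84) = 13.84

101 kmol/h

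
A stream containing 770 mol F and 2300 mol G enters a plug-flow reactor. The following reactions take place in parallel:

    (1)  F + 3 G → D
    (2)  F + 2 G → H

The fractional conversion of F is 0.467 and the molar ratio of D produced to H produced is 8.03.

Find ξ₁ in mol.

Conversion of F: F consumed = 0.467 × 770 = 359.6 mol = 1ξ₁ + 1ξ₂.
Selectivity: 1ξ₁ / (1ξ₂) = 8.03 → ξ₁ = 8.03 ξ₂.
Substitute: (1·8.03 + 1) ξ₂ = 359.6 → ξ₂ = 39.82 mol, ξ₁ = 319.8 mol.
Outlet amounts (n = n₀ + Σ ν·ξ):
  F: 770 − 1(319.8) − 1(39.82) = 410.4
  G: 2300 − 3(319.8) − 2(39.82) = 1261
  D: 0 + 1(319.8) = 319.8
  H: 0 + 1(39.82) = 39.82

ξ₁ = 320 mol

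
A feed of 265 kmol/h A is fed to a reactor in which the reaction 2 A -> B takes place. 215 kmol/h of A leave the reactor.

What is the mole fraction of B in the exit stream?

0.104

For A: n = n₀ − 2ξ → 215 = 265 − 2ξ, giving ξ = 25 kmol/h.
Outlet amounts (n = n₀ + ν ξ):
  A: 265 − 2(25) = 215
  B: 0 + 1(25) = 25
Total out = 240 kmol/h; y_B = 25 / 240 = 0.1042.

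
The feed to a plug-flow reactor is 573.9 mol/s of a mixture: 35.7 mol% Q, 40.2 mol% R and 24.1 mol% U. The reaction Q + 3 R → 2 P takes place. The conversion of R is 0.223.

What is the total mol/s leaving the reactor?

540 mol/s

R reacted = 0.223 × 230.7 = 51.45 mol/s; ν_R = −3, so ξ = 51.45/3 = 17.15 mol/s.
Outlet amounts (n = n₀ + ν ξ):
  Q: 204.9 − 1(17.15) = 187.7
  R: 230.7 − 3(17.15) = 179.3
  P: 0 + 2(17.15) = 34.3
  U: 138.3 (inert)
Total out = 187.7 + 179.3 + 34.3 + 138.3 = 539.6 mol/s.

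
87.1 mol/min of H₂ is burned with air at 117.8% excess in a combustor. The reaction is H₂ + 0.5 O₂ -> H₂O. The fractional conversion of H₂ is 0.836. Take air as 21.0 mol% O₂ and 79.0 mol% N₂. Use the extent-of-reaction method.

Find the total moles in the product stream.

502 mol/min

Stoichiometric O₂ = 0.5 × 87.1 = 43.55 mol/min; O₂ fed = 43.55 × 2.178 = 94.85 mol/min.
N₂ fed = 94.85 × 79/21 = 356.8 mol/min.
Fuel reacted = 0.836 × 87.1 → ξ = 72.82 mol/min.
Outlet (n = n₀ + ν ξ):
  H₂: 87.1 − 1(72.82) = 14.28
  O₂: 94.85 − 0.5(72.82) = 58.44
  N₂: 356.8 (inert)
  H₂O: 0 + 1(72.82) = 72.82
Total out = 14.28 + 58.44 + 356.8 + 72.82 = 502.4 mol/min.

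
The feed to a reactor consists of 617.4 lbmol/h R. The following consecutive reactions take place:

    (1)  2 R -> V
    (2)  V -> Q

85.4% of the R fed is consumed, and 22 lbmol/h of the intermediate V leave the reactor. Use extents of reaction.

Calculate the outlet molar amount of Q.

242 lbmol/h

Conversion of R: R consumed = 2ξ₁ = 0.854 × 617.4 → ξ₁ = 263.6 lbmol/h.
V balance: n_V = 0 + 1ξ₁ − 1ξ₂ = 22 → ξ₂ = (1·263.6 − 22)/1 = 241.6 lbmol/h.
Outlet amounts (n = n₀ + Σ ν·ξ):
  R: 617.4 − 2(263.6) = 90.14
  V: 0 + 1(263.6) − 1(241.6) = 22
  Q: 0 + 1(241.6) = 241.6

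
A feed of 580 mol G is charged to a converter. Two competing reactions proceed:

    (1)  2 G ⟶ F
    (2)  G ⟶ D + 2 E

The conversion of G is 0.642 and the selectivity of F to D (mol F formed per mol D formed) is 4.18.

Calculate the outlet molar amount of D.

Conversion of G: G consumed = 0.642 × 580 = 372.4 mol = 2ξ₁ + 1ξ₂.
Selectivity: 1ξ₁ / (1ξ₂) = 4.18 → ξ₁ = 4.18 ξ₂.
Substitute: (2·4.18 + 1) ξ₂ = 372.4 → ξ₂ = 39.78 mol, ξ₁ = 166.3 mol.
Outlet amounts (n = n₀ + Σ ν·ξ):
  G: 580 − 2(166.3) − 1(39.78) = 207.6
  F: 0 + 1(166.3) = 166.3
  D: 0 + 1(39.78) = 39.78
  E: 0 + 2(39.78) = 79.56

39.8 mol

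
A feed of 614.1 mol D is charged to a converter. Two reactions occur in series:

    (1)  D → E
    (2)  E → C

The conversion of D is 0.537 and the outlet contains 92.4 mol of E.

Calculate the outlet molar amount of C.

Conversion of D: D consumed = 1ξ₁ = 0.537 × 614.1 → ξ₁ = 329.8 mol.
E balance: n_E = 0 + 1ξ₁ − 1ξ₂ = 92.4 → ξ₂ = (1·329.8 − 92.4)/1 = 237.4 mol.
Outlet amounts (n = n₀ + Σ ν·ξ):
  D: 614.1 − 1(329.8) = 284.3
  E: 0 + 1(329.8) − 1(237.4) = 92.4
  C: 0 + 1(237.4) = 237.4

237 mol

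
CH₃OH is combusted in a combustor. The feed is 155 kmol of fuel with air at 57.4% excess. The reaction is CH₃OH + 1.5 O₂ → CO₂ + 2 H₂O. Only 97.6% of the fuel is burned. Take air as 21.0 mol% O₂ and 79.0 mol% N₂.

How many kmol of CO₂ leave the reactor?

151 kmol

Stoichiometric O₂ = 1.5 × 155 = 232.5 kmol; O₂ fed = 232.5 × 1.574 = 366 kmol.
N₂ fed = 366 × 79/21 = 1377 kmol.
Fuel reacted = 0.976 × 155 → ξ = 151.3 kmol.
Outlet (n = n₀ + ν ξ):
  CH₃OH: 155 − 1(151.3) = 3.72
  O₂: 366 − 1.5(151.3) = 139
  N₂: 1377 (inert)
  CO₂: 0 + 1(151.3) = 151.3
  H₂O: 0 + 2(151.3) = 302.6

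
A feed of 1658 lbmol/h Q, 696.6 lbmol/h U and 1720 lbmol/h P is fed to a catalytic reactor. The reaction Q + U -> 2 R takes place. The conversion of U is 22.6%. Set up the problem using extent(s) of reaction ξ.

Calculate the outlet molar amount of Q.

U reacted = 0.226 × 696.6 = 157.4 lbmol/h; ν_U = −1, so ξ = 157.4/1 = 157.4 lbmol/h.
Outlet amounts (n = n₀ + ν ξ):
  Q: 1658 − 1(157.4) = 1501
  U: 696.6 − 1(157.4) = 539.2
  R: 0 + 2(157.4) = 314.9
  P: 1720 (inert)

1500 lbmol/h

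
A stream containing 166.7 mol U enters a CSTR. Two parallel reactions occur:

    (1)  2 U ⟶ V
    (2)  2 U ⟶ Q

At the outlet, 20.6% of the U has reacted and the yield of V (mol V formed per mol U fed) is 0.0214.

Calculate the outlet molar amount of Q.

Yield of V: 1ξ₁ / 166.7 = 0.0214 → ξ₁ = 3.567 mol.
Conversion of U: 2ξ₁ + 2ξ₂ = 0.206 × 166.7 = 34.34 → ξ₂ = 13.6 mol.
Outlet amounts (n = n₀ + Σ ν·ξ):
  U: 166.7 − 2(3.567) − 2(13.6) = 132.4
  V: 0 + 1(3.567) = 3.567
  Q: 0 + 1(13.6) = 13.6

13.6 mol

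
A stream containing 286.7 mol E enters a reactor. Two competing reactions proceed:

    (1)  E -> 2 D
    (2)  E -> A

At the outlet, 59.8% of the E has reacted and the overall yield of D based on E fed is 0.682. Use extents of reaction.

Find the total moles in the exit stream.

384 mol

Yield of D: 2ξ₁ / 286.7 = 0.682 → ξ₁ = 97.76 mol.
Conversion of E: 1ξ₁ + 1ξ₂ = 0.598 × 286.7 = 171.4 → ξ₂ = 73.68 mol.
Outlet amounts (n = n₀ + Σ ν·ξ):
  E: 286.7 − 1(97.76) − 1(73.68) = 115.3
  D: 0 + 2(97.76) = 195.5
  A: 0 + 1(73.68) = 73.68
Total out = 115.3 + 195.5 + 73.68 = 384.5 mol.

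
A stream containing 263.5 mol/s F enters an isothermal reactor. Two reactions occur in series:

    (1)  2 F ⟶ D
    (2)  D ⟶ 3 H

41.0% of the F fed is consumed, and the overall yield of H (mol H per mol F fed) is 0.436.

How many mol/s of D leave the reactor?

15.7 mol/s

Conversion of F: F consumed = 2ξ₁ = 0.41 × 263.5 → ξ₁ = 54.02 mol/s.
Yield of H: 3ξ₂ / 263.5 = 0.436 → ξ₂ = 38.3 mol/s.
Outlet amounts (n = n₀ + Σ ν·ξ):
  F: 263.5 − 2(54.02) = 155.5
  D: 0 + 1(54.02) − 1(38.3) = 15.72
  H: 0 + 3(38.3) = 114.9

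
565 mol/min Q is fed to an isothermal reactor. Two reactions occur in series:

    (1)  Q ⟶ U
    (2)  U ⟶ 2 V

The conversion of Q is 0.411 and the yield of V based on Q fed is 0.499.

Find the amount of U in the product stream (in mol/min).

91.2 mol/min

Conversion of Q: Q consumed = 1ξ₁ = 0.411 × 565 → ξ₁ = 232.2 mol/min.
Yield of V: 2ξ₂ / 565 = 0.499 → ξ₂ = 141 mol/min.
Outlet amounts (n = n₀ + Σ ν·ξ):
  Q: 565 − 1(232.2) = 332.8
  U: 0 + 1(232.2) − 1(141) = 91.25
  V: 0 + 2(141) = 281.9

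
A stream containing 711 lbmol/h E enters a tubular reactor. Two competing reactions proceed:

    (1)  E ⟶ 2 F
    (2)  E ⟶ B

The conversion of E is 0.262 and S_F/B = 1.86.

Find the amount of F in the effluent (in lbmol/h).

180 lbmol/h

Conversion of E: E consumed = 0.262 × 711 = 186.3 lbmol/h = 1ξ₁ + 1ξ₂.
Selectivity: 2ξ₁ / (1ξ₂) = 1.86 → ξ₁ = 0.93 ξ₂.
Substitute: (1·0.93 + 1) ξ₂ = 186.3 → ξ₂ = 96.52 lbmol/h, ξ₁ = 89.76 lbmol/h.
Outlet amounts (n = n₀ + Σ ν·ξ):
  E: 711 − 1(89.76) − 1(96.52) = 524.7
  F: 0 + 2(89.76) = 179.5
  B: 0 + 1(96.52) = 96.52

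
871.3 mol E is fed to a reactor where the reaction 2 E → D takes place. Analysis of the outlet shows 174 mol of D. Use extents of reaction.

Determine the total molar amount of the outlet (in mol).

For D: n = n₀ + 1ξ → 174 = 0 + 1ξ, giving ξ = 174 mol.
Outlet amounts (n = n₀ + ν ξ):
  E: 871.3 − 2(174) = 523.3
  D: 0 + 1(174) = 174
Total out = 523.3 + 174 = 697.3 mol.

697 mol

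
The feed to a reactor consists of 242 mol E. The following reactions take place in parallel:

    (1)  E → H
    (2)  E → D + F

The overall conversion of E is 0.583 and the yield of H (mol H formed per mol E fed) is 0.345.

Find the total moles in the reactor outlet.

Yield of H: 1ξ₁ / 242 = 0.345 → ξ₁ = 83.49 mol.
Conversion of E: 1ξ₁ + 1ξ₂ = 0.583 × 242 = 141.1 → ξ₂ = 57.6 mol.
Outlet amounts (n = n₀ + Σ ν·ξ):
  E: 242 − 1(83.49) − 1(57.6) = 100.9
  H: 0 + 1(83.49) = 83.49
  D: 0 + 1(57.6) = 57.6
  F: 0 + 1(57.6) = 57.6
Total out = 100.9 + 83.49 + 57.6 + 57.6 = 299.6 mol.

300 mol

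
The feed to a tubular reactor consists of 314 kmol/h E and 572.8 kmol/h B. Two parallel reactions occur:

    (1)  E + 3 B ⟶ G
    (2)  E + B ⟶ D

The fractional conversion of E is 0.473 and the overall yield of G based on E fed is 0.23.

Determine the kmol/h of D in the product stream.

76.3 kmol/h

Yield of G: 1ξ₁ / 314 = 0.23 → ξ₁ = 72.22 kmol/h.
Conversion of E: 1ξ₁ + 1ξ₂ = 0.473 × 314 = 148.5 → ξ₂ = 76.3 kmol/h.
Outlet amounts (n = n₀ + Σ ν·ξ):
  E: 314 − 1(72.22) − 1(76.3) = 165.5
  B: 572.8 − 3(72.22) − 1(76.3) = 279.8
  G: 0 + 1(72.22) = 72.22
  D: 0 + 1(76.3) = 76.3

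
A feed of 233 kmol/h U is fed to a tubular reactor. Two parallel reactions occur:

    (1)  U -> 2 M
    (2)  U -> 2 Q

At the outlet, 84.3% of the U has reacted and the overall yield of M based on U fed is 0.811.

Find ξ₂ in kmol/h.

Yield of M: 2ξ₁ / 233 = 0.811 → ξ₁ = 94.48 kmol/h.
Conversion of U: 1ξ₁ + 1ξ₂ = 0.843 × 233 = 196.4 → ξ₂ = 101.9 kmol/h.
Outlet amounts (n = n₀ + Σ ν·ξ):
  U: 233 − 1(94.48) − 1(101.9) = 36.58
  M: 0 + 2(94.48) = 189
  Q: 0 + 2(101.9) = 203.9

ξ₂ = 102 kmol/h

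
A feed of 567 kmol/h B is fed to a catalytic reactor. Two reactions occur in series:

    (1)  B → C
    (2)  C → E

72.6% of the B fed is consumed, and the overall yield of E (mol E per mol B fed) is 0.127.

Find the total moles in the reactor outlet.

Conversion of B: B consumed = 1ξ₁ = 0.726 × 567 → ξ₁ = 411.6 kmol/h.
Yield of E: 1ξ₂ / 567 = 0.127 → ξ₂ = 72.01 kmol/h.
Outlet amounts (n = n₀ + Σ ν·ξ):
  B: 567 − 1(411.6) = 155.4
  C: 0 + 1(411.6) − 1(72.01) = 339.6
  E: 0 + 1(72.01) = 72.01
Total out = 155.4 + 339.6 + 72.01 = 567 kmol/h.

567 kmol/h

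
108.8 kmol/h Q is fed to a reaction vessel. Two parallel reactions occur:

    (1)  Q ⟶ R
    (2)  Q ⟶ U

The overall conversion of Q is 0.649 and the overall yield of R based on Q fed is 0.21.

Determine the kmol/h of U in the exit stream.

Yield of R: 1ξ₁ / 108.8 = 0.21 → ξ₁ = 22.85 kmol/h.
Conversion of Q: 1ξ₁ + 1ξ₂ = 0.649 × 108.8 = 70.61 → ξ₂ = 47.76 kmol/h.
Outlet amounts (n = n₀ + Σ ν·ξ):
  Q: 108.8 − 1(22.85) − 1(47.76) = 38.19
  R: 0 + 1(22.85) = 22.85
  U: 0 + 1(47.76) = 47.76

47.8 kmol/h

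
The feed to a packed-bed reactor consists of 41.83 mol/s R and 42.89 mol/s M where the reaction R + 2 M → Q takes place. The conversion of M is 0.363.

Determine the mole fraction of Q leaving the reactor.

M reacted = 0.363 × 42.89 = 15.57 mol/s; ν_M = −2, so ξ = 15.57/2 = 7.785 mol/s.
Outlet amounts (n = n₀ + ν ξ):
  R: 41.83 − 1(7.785) = 34.05
  M: 42.89 − 2(7.785) = 27.32
  Q: 0 + 1(7.785) = 7.785
Total out = 69.15 mol/s; y_Q = 7.785 / 69.15 = 0.1126.

0.113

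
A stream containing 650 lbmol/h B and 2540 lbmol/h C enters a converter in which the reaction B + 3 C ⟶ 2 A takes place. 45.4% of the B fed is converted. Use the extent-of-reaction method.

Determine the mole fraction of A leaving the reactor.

B reacted = 0.454 × 650 = 295.1 lbmol/h; ν_B = −1, so ξ = 295.1/1 = 295.1 lbmol/h.
Outlet amounts (n = n₀ + ν ξ):
  B: 650 − 1(295.1) = 354.9
  C: 2540 − 3(295.1) = 1655
  A: 0 + 2(295.1) = 590.2
Total out = 2600 lbmol/h; y_A = 590.2 / 2600 = 0.227.

0.227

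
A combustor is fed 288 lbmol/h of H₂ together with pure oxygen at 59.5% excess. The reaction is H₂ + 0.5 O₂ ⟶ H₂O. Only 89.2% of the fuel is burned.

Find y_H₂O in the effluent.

0.66

Stoichiometric O₂ = 0.5 × 288 = 144 lbmol/h; O₂ fed = 144 × 1.595 = 229.7 lbmol/h.
Fuel reacted = 0.892 × 288 → ξ = 256.9 lbmol/h.
Outlet (n = n₀ + ν ξ):
  H₂: 288 − 1(256.9) = 31.1
  O₂: 229.7 − 0.5(256.9) = 101.2
  H₂O: 0 + 1(256.9) = 256.9
Total out = 389.2 lbmol/h; y_H₂O = 256.9 / 389.2 = 0.66.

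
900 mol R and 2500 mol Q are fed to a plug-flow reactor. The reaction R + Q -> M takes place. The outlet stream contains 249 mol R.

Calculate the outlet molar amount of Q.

For R: n = n₀ − 1ξ → 249 = 900 − 1ξ, giving ξ = 651 mol.
Outlet amounts (n = n₀ + ν ξ):
  R: 900 − 1(651) = 249
  Q: 2500 − 1(651) = 1849
  M: 0 + 1(651) = 651

1850 mol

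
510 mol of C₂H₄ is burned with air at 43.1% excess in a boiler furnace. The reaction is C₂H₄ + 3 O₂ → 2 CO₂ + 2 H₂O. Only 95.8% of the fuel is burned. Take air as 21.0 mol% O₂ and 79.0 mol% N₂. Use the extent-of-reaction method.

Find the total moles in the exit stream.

Stoichiometric O₂ = 3 × 510 = 1530 mol; O₂ fed = 1530 × 1.431 = 2189 mol.
N₂ fed = 2189 × 79/21 = 8236 mol.
Fuel reacted = 0.958 × 510 → ξ = 488.6 mol.
Outlet (n = n₀ + ν ξ):
  C₂H₄: 510 − 1(488.6) = 21.42
  O₂: 2189 − 3(488.6) = 723.7
  N₂: 8236 (inert)
  CO₂: 0 + 2(488.6) = 977.2
  H₂O: 0 + 2(488.6) = 977.2
Total out = 21.42 + 723.7 + 8236 + 977.2 + 977.2 = 10940 mol.

10900 mol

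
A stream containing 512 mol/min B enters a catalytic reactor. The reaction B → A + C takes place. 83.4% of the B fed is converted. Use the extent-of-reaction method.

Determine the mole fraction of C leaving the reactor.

0.455

B reacted = 0.834 × 512 = 427 mol/min; ν_B = −1, so ξ = 427/1 = 427 mol/min.
Outlet amounts (n = n₀ + ν ξ):
  B: 512 − 1(427) = 84.99
  A: 0 + 1(427) = 427
  C: 0 + 1(427) = 427
Total out = 939 mol/min; y_C = 427 / 939 = 0.4547.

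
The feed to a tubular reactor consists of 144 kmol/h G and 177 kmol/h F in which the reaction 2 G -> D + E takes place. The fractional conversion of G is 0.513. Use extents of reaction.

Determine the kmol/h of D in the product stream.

36.9 kmol/h

G reacted = 0.513 × 144 = 73.87 kmol/h; ν_G = −2, so ξ = 73.87/2 = 36.94 kmol/h.
Outlet amounts (n = n₀ + ν ξ):
  G: 144 − 2(36.94) = 70.13
  D: 0 + 1(36.94) = 36.94
  E: 0 + 1(36.94) = 36.94
  F: 177 (inert)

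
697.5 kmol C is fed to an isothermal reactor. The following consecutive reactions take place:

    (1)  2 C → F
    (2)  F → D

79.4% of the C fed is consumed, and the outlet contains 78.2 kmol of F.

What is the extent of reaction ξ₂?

Conversion of C: C consumed = 2ξ₁ = 0.794 × 697.5 → ξ₁ = 276.9 kmol.
F balance: n_F = 0 + 1ξ₁ − 1ξ₂ = 78.2 → ξ₂ = (1·276.9 − 78.2)/1 = 198.7 kmol.
Outlet amounts (n = n₀ + Σ ν·ξ):
  C: 697.5 − 2(276.9) = 143.7
  F: 0 + 1(276.9) − 1(198.7) = 78.2
  D: 0 + 1(198.7) = 198.7

ξ₂ = 199 kmol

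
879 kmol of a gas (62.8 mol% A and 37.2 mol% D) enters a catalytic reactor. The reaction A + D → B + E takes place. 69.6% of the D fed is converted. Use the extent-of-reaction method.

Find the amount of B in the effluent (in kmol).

228 kmol

D reacted = 0.696 × 327 = 227.6 kmol; ν_D = −1, so ξ = 227.6/1 = 227.6 kmol.
Outlet amounts (n = n₀ + ν ξ):
  A: 552 − 1(227.6) = 324.4
  D: 327 − 1(227.6) = 99.4
  B: 0 + 1(227.6) = 227.6
  E: 0 + 1(227.6) = 227.6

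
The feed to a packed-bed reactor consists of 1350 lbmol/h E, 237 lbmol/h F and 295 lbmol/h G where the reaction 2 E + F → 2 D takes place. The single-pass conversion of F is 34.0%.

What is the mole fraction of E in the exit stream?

0.66

F reacted = 0.34 × 237 = 80.58 lbmol/h; ν_F = −1, so ξ = 80.58/1 = 80.58 lbmol/h.
Outlet amounts (n = n₀ + ν ξ):
  E: 1350 − 2(80.58) = 1189
  F: 237 − 1(80.58) = 156.4
  D: 0 + 2(80.58) = 161.2
  G: 295 (inert)
Total out = 1801 lbmol/h; y_E = 1189 / 1801 = 0.6599.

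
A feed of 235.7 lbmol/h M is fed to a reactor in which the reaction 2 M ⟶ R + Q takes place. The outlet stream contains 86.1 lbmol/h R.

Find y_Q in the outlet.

For R: n = n₀ + 1ξ → 86.1 = 0 + 1ξ, giving ξ = 86.1 lbmol/h.
Outlet amounts (n = n₀ + ν ξ):
  M: 235.7 − 2(86.1) = 63.5
  R: 0 + 1(86.1) = 86.1
  Q: 0 + 1(86.1) = 86.1
Total out = 235.7 lbmol/h; y_Q = 86.1 / 235.7 = 0.3653.

0.365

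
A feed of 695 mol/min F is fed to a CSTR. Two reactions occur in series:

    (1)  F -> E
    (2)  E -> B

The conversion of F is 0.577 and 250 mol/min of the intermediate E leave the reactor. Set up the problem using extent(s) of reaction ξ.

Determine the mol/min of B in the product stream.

151 mol/min

Conversion of F: F consumed = 1ξ₁ = 0.577 × 695 → ξ₁ = 401 mol/min.
E balance: n_E = 0 + 1ξ₁ − 1ξ₂ = 250 → ξ₂ = (1·401 − 250)/1 = 151 mol/min.
Outlet amounts (n = n₀ + Σ ν·ξ):
  F: 695 − 1(401) = 294
  E: 0 + 1(401) − 1(151) = 250
  B: 0 + 1(151) = 151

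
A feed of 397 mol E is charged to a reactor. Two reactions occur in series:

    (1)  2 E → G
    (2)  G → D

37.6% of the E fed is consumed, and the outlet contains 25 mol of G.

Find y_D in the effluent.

0.154

Conversion of E: E consumed = 2ξ₁ = 0.376 × 397 → ξ₁ = 74.64 mol.
G balance: n_G = 0 + 1ξ₁ − 1ξ₂ = 25 → ξ₂ = (1·74.64 − 25)/1 = 49.64 mol.
Outlet amounts (n = n₀ + Σ ν·ξ):
  E: 397 − 2(74.64) = 247.7
  G: 0 + 1(74.64) − 1(49.64) = 25
  D: 0 + 1(49.64) = 49.64
Total out = 322.4 mol; y_D = 49.64 / 322.4 = 0.154.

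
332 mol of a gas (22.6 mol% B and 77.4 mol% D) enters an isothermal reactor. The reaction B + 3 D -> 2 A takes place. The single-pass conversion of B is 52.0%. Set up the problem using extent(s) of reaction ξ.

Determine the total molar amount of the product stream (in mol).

254 mol

B reacted = 0.52 × 75.03 = 39.02 mol; ν_B = −1, so ξ = 39.02/1 = 39.02 mol.
Outlet amounts (n = n₀ + ν ξ):
  B: 75.03 − 1(39.02) = 36.02
  D: 257 − 3(39.02) = 139.9
  A: 0 + 2(39.02) = 78.03
Total out = 36.02 + 139.9 + 78.03 = 254 mol.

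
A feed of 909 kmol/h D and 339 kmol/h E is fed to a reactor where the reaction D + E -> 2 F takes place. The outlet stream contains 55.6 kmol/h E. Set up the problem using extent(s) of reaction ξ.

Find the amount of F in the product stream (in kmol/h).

For E: n = n₀ − 1ξ → 55.6 = 339 − 1ξ, giving ξ = 283.4 kmol/h.
Outlet amounts (n = n₀ + ν ξ):
  D: 909 − 1(283.4) = 625.6
  E: 339 − 1(283.4) = 55.6
  F: 0 + 2(283.4) = 566.8

567 kmol/h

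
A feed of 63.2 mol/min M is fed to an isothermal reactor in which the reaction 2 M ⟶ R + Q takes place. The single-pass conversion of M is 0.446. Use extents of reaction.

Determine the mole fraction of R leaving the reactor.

M reacted = 0.446 × 63.2 = 28.19 mol/min; ν_M = −2, so ξ = 28.19/2 = 14.09 mol/min.
Outlet amounts (n = n₀ + ν ξ):
  M: 63.2 − 2(14.09) = 35.01
  R: 0 + 1(14.09) = 14.09
  Q: 0 + 1(14.09) = 14.09
Total out = 63.2 mol/min; y_R = 14.09 / 63.2 = 0.223.

0.223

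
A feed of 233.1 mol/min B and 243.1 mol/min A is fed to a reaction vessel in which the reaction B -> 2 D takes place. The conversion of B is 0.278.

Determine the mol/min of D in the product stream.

B reacted = 0.278 × 233.1 = 64.8 mol/min; ν_B = −1, so ξ = 64.8/1 = 64.8 mol/min.
Outlet amounts (n = n₀ + ν ξ):
  B: 233.1 − 1(64.8) = 168.3
  D: 0 + 2(64.8) = 129.6
  A: 243.1 (inert)

130 mol/min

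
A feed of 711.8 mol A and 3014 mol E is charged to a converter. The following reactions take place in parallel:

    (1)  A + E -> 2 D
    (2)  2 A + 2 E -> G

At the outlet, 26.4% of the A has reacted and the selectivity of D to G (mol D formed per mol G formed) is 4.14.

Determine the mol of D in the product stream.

191 mol

Conversion of A: A consumed = 0.264 × 711.8 = 187.9 mol = 1ξ₁ + 2ξ₂.
Selectivity: 2ξ₁ / (1ξ₂) = 4.14 → ξ₁ = 2.07 ξ₂.
Substitute: (1·2.07 + 2) ξ₂ = 187.9 → ξ₂ = 46.17 mol, ξ₁ = 95.57 mol.
Outlet amounts (n = n₀ + Σ ν·ξ):
  A: 711.8 − 1(95.57) − 2(46.17) = 523.9
  E: 3014 − 1(95.57) − 2(46.17) = 2826
  D: 0 + 2(95.57) = 191.1
  G: 0 + 1(46.17) = 46.17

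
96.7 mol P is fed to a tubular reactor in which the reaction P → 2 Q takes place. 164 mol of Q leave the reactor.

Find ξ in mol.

For Q: n = n₀ + 2ξ → 164 = 0 + 2ξ, giving ξ = 82 mol.
Outlet amounts (n = n₀ + ν ξ):
  P: 96.7 − 1(82) = 14.7
  Q: 0 + 2(82) = 164

ξ = 82 mol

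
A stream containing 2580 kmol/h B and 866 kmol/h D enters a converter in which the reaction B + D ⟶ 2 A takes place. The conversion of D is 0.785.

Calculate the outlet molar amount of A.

D reacted = 0.785 × 866 = 679.8 kmol/h; ν_D = −1, so ξ = 679.8/1 = 679.8 kmol/h.
Outlet amounts (n = n₀ + ν ξ):
  B: 2580 − 1(679.8) = 1900
  D: 866 − 1(679.8) = 186.2
  A: 0 + 2(679.8) = 1360

1360 kmol/h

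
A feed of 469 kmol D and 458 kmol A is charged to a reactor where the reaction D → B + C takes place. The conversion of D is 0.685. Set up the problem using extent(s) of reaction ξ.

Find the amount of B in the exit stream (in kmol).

D reacted = 0.685 × 469 = 321.3 kmol; ν_D = −1, so ξ = 321.3/1 = 321.3 kmol.
Outlet amounts (n = n₀ + ν ξ):
  D: 469 − 1(321.3) = 147.7
  B: 0 + 1(321.3) = 321.3
  C: 0 + 1(321.3) = 321.3
  A: 458 (inert)

321 kmol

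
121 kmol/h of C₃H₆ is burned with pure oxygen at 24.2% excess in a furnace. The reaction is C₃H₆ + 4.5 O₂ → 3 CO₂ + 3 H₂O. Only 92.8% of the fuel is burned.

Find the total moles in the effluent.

853 kmol/h

Stoichiometric O₂ = 4.5 × 121 = 544.5 kmol/h; O₂ fed = 544.5 × 1.242 = 676.3 kmol/h.
Fuel reacted = 0.928 × 121 → ξ = 112.3 kmol/h.
Outlet (n = n₀ + ν ξ):
  C₃H₆: 121 − 1(112.3) = 8.712
  O₂: 676.3 − 4.5(112.3) = 171
  CO₂: 0 + 3(112.3) = 336.9
  H₂O: 0 + 3(112.3) = 336.9
Total out = 8.712 + 171 + 336.9 + 336.9 = 853.4 kmol/h.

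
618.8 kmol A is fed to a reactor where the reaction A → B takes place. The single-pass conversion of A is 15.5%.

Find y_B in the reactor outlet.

A reacted = 0.155 × 618.8 = 95.91 kmol; ν_A = −1, so ξ = 95.91/1 = 95.91 kmol.
Outlet amounts (n = n₀ + ν ξ):
  A: 618.8 − 1(95.91) = 522.9
  B: 0 + 1(95.91) = 95.91
Total out = 618.8 kmol; y_B = 95.91 / 618.8 = 0.155.

0.155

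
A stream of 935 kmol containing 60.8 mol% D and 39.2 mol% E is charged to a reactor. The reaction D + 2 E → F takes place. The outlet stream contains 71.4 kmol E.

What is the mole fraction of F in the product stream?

For E: n = n₀ − 2ξ → 71.4 = 366.5 − 2ξ, giving ξ = 147.6 kmol.
Outlet amounts (n = n₀ + ν ξ):
  D: 568.5 − 1(147.6) = 420.9
  E: 366.5 − 2(147.6) = 71.4
  F: 0 + 1(147.6) = 147.6
Total out = 639.9 kmol; y_F = 147.6 / 639.9 = 0.2306.

0.231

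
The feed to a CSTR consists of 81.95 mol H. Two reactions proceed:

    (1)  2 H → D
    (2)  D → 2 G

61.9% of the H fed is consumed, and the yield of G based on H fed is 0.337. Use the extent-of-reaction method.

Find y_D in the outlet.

Conversion of H: H consumed = 2ξ₁ = 0.619 × 81.95 → ξ₁ = 25.36 mol.
Yield of G: 2ξ₂ / 81.95 = 0.337 → ξ₂ = 13.81 mol.
Outlet amounts (n = n₀ + Σ ν·ξ):
  H: 81.95 − 2(25.36) = 31.22
  D: 0 + 1(25.36) − 1(13.81) = 11.55
  G: 0 + 2(13.81) = 27.62
Total out = 70.4 mol; y_D = 11.55 / 70.4 = 0.1641.

0.164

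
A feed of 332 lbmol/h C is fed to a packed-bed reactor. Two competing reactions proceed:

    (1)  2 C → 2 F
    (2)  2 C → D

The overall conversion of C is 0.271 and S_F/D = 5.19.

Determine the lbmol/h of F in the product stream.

64.9 lbmol/h

Conversion of C: C consumed = 0.271 × 332 = 89.97 lbmol/h = 2ξ₁ + 2ξ₂.
Selectivity: 2ξ₁ / (1ξ₂) = 5.19 → ξ₁ = 2.595 ξ₂.
Substitute: (2·2.595 + 2) ξ₂ = 89.97 → ξ₂ = 12.51 lbmol/h, ξ₁ = 32.47 lbmol/h.
Outlet amounts (n = n₀ + Σ ν·ξ):
  C: 332 − 2(32.47) − 2(12.51) = 242
  F: 0 + 2(32.47) = 64.95
  D: 0 + 1(12.51) = 12.51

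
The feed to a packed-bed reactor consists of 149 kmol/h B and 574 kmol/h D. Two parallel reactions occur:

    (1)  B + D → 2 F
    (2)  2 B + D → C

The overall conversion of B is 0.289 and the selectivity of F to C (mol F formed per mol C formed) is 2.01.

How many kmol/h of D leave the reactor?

Conversion of B: B consumed = 0.289 × 149 = 43.06 kmol/h = 1ξ₁ + 2ξ₂.
Selectivity: 2ξ₁ / (1ξ₂) = 2.01 → ξ₁ = 1.005 ξ₂.
Substitute: (1·1.005 + 2) ξ₂ = 43.06 → ξ₂ = 14.33 kmol/h, ξ₁ = 14.4 kmol/h.
Outlet amounts (n = n₀ + Σ ν·ξ):
  B: 149 − 1(14.4) − 2(14.33) = 105.9
  D: 574 − 1(14.4) − 1(14.33) = 545.3
  F: 0 + 2(14.4) = 28.8
  C: 0 + 1(14.33) = 14.33

545 kmol/h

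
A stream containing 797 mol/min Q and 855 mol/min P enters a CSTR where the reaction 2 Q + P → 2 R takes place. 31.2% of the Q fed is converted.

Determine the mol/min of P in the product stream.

731 mol/min

Q reacted = 0.312 × 797 = 248.7 mol/min; ν_Q = −2, so ξ = 248.7/2 = 124.3 mol/min.
Outlet amounts (n = n₀ + ν ξ):
  Q: 797 − 2(124.3) = 548.3
  P: 855 − 1(124.3) = 730.7
  R: 0 + 2(124.3) = 248.7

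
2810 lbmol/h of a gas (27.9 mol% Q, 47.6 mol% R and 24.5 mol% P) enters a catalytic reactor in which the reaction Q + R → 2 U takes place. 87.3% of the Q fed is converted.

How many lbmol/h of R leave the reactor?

653 lbmol/h

Q reacted = 0.873 × 784 = 684.4 lbmol/h; ν_Q = −1, so ξ = 684.4/1 = 684.4 lbmol/h.
Outlet amounts (n = n₀ + ν ξ):
  Q: 784 − 1(684.4) = 99.57
  R: 1338 − 1(684.4) = 653.1
  U: 0 + 2(684.4) = 1369
  P: 688.5 (inert)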